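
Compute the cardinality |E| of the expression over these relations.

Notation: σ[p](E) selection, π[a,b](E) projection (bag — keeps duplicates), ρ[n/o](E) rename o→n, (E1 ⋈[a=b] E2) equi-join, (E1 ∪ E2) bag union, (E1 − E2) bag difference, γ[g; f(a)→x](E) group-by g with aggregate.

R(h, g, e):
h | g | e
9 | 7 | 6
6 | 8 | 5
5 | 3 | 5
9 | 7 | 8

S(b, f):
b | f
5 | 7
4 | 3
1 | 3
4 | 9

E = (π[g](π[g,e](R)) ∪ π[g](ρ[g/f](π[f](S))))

Per-node cardinality:
  R → 4
  π[g,e](R) → 4
  π[g](π[g,e](R)) → 4
  S → 4
  π[f](S) → 4
  ρ[g/f](π[f](S)) → 4
  π[g](ρ[g/f](π[f](S))) → 4
  (π[g](π[g,e](R)) ∪ π[g](ρ[g/f](π[f](S)))) → 8

|E| = 8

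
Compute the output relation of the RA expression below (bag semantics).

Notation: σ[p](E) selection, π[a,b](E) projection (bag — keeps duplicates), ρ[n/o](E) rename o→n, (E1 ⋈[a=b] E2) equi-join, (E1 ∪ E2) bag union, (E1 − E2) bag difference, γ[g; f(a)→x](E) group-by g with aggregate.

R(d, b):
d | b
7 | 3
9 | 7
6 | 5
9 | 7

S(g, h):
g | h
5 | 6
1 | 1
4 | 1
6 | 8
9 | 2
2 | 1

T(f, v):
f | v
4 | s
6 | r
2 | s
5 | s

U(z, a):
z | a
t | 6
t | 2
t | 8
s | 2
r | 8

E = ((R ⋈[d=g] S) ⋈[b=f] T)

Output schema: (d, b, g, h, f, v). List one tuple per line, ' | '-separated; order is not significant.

Row counts bottom-up:
  R → 4
  S → 6
  (R ⋈[d=g] S) → 3
  T → 4
  ((R ⋈[d=g] S) ⋈[b=f] T) → 1

== RESULT ==
d | b | g | h | f | v
6 | 5 | 6 | 8 | 5 | s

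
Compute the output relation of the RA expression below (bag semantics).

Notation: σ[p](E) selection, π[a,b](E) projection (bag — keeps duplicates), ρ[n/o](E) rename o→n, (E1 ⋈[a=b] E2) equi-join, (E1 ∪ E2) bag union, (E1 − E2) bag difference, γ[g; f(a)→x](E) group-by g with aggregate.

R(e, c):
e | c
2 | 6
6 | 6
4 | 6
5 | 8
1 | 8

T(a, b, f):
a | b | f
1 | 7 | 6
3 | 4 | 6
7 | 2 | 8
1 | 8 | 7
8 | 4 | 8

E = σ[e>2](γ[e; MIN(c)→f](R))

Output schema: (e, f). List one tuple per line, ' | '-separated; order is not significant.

Stepwise |·|:
  R → 5
  γ[e; MIN(c)→f](R) → 5
  σ[e>2](γ[e; MIN(c)→f](R)) → 3

== RESULT ==
e | f
4 | 6
5 | 8
6 | 6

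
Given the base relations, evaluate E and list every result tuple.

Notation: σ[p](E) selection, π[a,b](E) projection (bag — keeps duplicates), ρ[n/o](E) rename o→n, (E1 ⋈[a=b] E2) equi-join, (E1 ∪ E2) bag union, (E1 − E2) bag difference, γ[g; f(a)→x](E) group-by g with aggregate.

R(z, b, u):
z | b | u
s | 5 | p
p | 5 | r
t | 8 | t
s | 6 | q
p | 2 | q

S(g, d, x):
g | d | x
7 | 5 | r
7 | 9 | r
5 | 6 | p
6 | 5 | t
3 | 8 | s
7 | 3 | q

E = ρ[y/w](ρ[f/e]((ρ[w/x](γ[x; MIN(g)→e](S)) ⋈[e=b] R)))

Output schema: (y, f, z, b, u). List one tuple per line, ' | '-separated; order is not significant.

Stepwise |·|:
  S → 6
  γ[x; MIN(g)→e](S) → 5
  ρ[w/x](γ[x; MIN(g)→e](S)) → 5
  R → 5
  (ρ[w/x](γ[x; MIN(g)→e](S)) ⋈[e=b] R) → 3
  ρ[f/e]((ρ[w/x](γ[x; MIN(g)→e](S)) ⋈[e=b] R)) → 3
  ρ[y/w](ρ[f/e]((ρ[w/x](γ[x; MIN(g)→e](S)) ⋈[e=b] R))) → 3

== RESULT ==
y | f | z | b | u
p | 5 | p | 5 | r
p | 5 | s | 5 | p
t | 6 | s | 6 | q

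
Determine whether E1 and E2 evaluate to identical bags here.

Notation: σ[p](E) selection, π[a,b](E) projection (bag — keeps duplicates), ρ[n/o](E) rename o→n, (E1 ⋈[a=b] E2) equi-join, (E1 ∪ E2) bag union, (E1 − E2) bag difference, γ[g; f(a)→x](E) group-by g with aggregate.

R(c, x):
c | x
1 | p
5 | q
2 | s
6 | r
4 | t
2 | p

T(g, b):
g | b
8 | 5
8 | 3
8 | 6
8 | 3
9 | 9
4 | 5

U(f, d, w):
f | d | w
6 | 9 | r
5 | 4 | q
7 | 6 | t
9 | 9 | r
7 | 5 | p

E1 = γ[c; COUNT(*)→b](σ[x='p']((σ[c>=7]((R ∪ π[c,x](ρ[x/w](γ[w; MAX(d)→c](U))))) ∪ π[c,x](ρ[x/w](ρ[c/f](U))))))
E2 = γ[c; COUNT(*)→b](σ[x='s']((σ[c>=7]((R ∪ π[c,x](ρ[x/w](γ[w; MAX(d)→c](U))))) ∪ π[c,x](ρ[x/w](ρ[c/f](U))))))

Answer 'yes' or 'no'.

E1 per-node cardinality:
  R → 6
  U → 5
  γ[w; MAX(d)→c](U) → 4
  ρ[x/w](γ[w; MAX(d)→c](U)) → 4
  π[c,x](ρ[x/w](γ[w; MAX(d)→c](U))) → 4
  (R ∪ π[c,x](ρ[x/w](γ[w; MAX(d)→c](U)))) → 10
  σ[c>=7]((R ∪ π[c,x](ρ[x/w](γ[w; MAX(d)→c](U))))) → 1
  U → 5
  ρ[c/f](U) → 5
  ρ[x/w](ρ[c/f](U)) → 5
  π[c,x](ρ[x/w](ρ[c/f](U))) → 5
  (σ[c>=7]((R ∪ π[c,x](ρ[x/w](γ[w; MAX(d)→c](U))))) ∪ π[c,x](ρ[x/w](ρ[c/f](U)))) → 6
  σ[x='p']((σ[c>=7]((R ∪ π[c,x](ρ[x/w](γ[w; MAX(d)→c](U))))) ∪ π[c,x](ρ[x/w](ρ[c/f](U))))) → 1
  γ[c; COUNT(*)→b](σ[x='p']((σ[c>=7]((R ∪ π[c,x](ρ[x/w](γ[w; MAX(d)→c](U))))) ∪ π[c,x](ρ[x/w](ρ[c/f](U)))))) → 1
E2 per-node cardinality:
  R → 6
  U → 5
  γ[w; MAX(d)→c](U) → 4
  ρ[x/w](γ[w; MAX(d)→c](U)) → 4
  π[c,x](ρ[x/w](γ[w; MAX(d)→c](U))) → 4
  (R ∪ π[c,x](ρ[x/w](γ[w; MAX(d)→c](U)))) → 10
  σ[c>=7]((R ∪ π[c,x](ρ[x/w](γ[w; MAX(d)→c](U))))) → 1
  U → 5
  ρ[c/f](U) → 5
  ρ[x/w](ρ[c/f](U)) → 5
  π[c,x](ρ[x/w](ρ[c/f](U))) → 5
  (σ[c>=7]((R ∪ π[c,x](ρ[x/w](γ[w; MAX(d)→c](U))))) ∪ π[c,x](ρ[x/w](ρ[c/f](U)))) → 6
  σ[x='s']((σ[c>=7]((R ∪ π[c,x](ρ[x/w](γ[w; MAX(d)→c](U))))) ∪ π[c,x](ρ[x/w](ρ[c/f](U))))) → 0
  γ[c; COUNT(*)→b](σ[x='s']((σ[c>=7]((R ∪ π[c,x](ρ[x/w](γ[w; MAX(d)→c](U))))) ∪ π[c,x](ρ[x/w](ρ[c/f](U)))))) → 0

E1 result:
c | b
7 | 1
E2 result:
c | b
(0 rows)
Witness: (7, 1) appears 1× in E1 but 0× in E2.

no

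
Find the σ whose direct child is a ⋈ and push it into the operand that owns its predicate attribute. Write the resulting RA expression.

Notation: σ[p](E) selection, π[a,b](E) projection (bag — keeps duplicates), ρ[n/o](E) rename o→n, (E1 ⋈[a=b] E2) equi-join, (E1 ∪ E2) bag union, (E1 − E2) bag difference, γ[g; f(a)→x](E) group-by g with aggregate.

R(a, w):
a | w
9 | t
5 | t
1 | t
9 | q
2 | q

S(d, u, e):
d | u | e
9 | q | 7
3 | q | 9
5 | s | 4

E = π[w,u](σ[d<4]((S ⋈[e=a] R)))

σ filters on d, owned by the left side.
E' = π[w,u]((σ[d<4](S) ⋈[e=a] R))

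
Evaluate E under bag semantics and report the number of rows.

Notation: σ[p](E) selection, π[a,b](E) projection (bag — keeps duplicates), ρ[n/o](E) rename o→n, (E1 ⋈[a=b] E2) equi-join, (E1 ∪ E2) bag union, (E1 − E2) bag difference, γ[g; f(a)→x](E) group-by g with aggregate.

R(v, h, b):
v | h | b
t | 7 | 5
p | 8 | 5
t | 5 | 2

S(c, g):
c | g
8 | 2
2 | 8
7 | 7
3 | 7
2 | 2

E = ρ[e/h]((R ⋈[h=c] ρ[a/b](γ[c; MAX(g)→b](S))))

Per-node cardinality:
  R → 3
  S → 5
  γ[c; MAX(g)→b](S) → 4
  ρ[a/b](γ[c; MAX(g)→b](S)) → 4
  (R ⋈[h=c] ρ[a/b](γ[c; MAX(g)→b](S))) → 2
  ρ[e/h]((R ⋈[h=c] ρ[a/b](γ[c; MAX(g)→b](S)))) → 2

|E| = 2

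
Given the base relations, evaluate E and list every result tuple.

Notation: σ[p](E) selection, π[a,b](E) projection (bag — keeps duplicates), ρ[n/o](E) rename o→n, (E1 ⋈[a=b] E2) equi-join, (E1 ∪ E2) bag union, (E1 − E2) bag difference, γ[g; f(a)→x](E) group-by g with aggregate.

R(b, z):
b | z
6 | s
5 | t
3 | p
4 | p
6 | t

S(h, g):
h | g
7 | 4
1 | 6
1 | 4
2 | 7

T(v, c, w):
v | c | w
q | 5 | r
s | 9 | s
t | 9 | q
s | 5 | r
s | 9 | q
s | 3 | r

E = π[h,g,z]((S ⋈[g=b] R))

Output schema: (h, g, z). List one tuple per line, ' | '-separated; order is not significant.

Subexpression sizes:
  S → 4
  R → 5
  (S ⋈[g=b] R) → 4
  π[h,g,z]((S ⋈[g=b] R)) → 4

== RESULT ==
h | g | z
1 | 4 | p
1 | 6 | s
1 | 6 | t
7 | 4 | p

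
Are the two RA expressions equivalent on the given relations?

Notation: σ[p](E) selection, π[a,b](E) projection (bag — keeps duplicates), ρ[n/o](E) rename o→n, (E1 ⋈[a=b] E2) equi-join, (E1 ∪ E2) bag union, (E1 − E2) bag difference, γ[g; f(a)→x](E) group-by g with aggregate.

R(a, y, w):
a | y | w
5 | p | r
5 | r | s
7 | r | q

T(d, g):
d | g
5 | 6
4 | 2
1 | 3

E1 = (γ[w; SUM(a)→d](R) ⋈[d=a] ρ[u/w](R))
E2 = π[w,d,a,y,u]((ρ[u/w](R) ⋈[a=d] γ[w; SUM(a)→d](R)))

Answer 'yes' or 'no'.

E1 per-node cardinality:
  R → 3
  γ[w; SUM(a)→d](R) → 3
  R → 3
  ρ[u/w](R) → 3
  (γ[w; SUM(a)→d](R) ⋈[d=a] ρ[u/w](R)) → 5
E2 per-node cardinality:
  R → 3
  ρ[u/w](R) → 3
  R → 3
  γ[w; SUM(a)→d](R) → 3
  (ρ[u/w](R) ⋈[a=d] γ[w; SUM(a)→d](R)) → 5
  π[w,d,a,y,u]((ρ[u/w](R) ⋈[a=d] γ[w; SUM(a)→d](R))) → 5

E1 and E2 produce the same multiset:
w | d | a | y | u
q | 7 | 7 | r | q
r | 5 | 5 | p | r
r | 5 | 5 | r | s
s | 5 | 5 | p | r
s | 5 | 5 | r | s

yes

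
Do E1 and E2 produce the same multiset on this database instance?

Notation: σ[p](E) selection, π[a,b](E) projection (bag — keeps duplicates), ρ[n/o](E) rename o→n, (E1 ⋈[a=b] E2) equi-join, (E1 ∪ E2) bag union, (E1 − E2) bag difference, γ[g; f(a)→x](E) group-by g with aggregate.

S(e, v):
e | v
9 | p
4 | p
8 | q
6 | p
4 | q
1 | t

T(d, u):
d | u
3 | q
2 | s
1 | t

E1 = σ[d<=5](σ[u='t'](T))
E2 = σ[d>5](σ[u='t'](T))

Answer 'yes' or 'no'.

E1 row counts bottom-up:
  T → 3
  σ[u='t'](T) → 1
  σ[d<=5](σ[u='t'](T)) → 1
E2 row counts bottom-up:
  T → 3
  σ[u='t'](T) → 1
  σ[d>5](σ[u='t'](T)) → 0

E1 result:
d | u
1 | t
E2 result:
d | u
(0 rows)
Witness: (1, 't') appears 1× in E1 but 0× in E2.

no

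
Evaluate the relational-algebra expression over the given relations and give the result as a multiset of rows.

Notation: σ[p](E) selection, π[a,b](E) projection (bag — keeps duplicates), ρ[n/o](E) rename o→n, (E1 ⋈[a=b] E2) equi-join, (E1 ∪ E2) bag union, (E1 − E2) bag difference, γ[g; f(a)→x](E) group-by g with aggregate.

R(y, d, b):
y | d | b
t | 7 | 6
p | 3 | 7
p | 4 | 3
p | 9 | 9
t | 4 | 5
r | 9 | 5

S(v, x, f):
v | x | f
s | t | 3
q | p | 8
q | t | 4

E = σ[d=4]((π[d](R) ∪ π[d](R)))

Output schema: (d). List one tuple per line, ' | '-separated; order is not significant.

Row counts bottom-up:
  R → 6
  π[d](R) → 6
  R → 6
  π[d](R) → 6
  (π[d](R) ∪ π[d](R)) → 12
  σ[d=4]((π[d](R) ∪ π[d](R))) → 4

== RESULT ==
d
4
4
4
4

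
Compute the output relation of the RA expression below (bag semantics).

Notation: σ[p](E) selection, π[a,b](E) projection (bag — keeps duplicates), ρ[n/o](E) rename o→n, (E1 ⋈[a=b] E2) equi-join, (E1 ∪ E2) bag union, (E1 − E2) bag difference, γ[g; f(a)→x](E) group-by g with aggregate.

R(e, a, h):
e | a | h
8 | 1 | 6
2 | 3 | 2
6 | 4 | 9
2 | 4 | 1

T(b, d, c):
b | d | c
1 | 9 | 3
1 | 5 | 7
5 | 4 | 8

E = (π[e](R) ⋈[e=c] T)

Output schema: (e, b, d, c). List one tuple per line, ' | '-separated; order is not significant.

Stepwise |·|:
  R → 4
  π[e](R) → 4
  T → 3
  (π[e](R) ⋈[e=c] T) → 1

== RESULT ==
e | b | d | c
8 | 5 | 4 | 8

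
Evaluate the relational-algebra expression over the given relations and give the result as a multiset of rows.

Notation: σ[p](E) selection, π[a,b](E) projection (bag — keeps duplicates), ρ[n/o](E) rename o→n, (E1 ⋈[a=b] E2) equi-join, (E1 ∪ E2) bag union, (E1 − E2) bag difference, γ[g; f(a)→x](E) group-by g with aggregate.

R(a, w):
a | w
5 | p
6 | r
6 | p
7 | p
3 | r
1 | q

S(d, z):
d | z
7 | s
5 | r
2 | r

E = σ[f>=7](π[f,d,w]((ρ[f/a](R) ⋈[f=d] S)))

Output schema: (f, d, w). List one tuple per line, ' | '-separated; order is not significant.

Subexpression sizes:
  R → 6
  ρ[f/a](R) → 6
  S → 3
  (ρ[f/a](R) ⋈[f=d] S) → 2
  π[f,d,w]((ρ[f/a](R) ⋈[f=d] S)) → 2
  σ[f>=7](π[f,d,w]((ρ[f/a](R) ⋈[f=d] S))) → 1

== RESULT ==
f | d | w
7 | 7 | p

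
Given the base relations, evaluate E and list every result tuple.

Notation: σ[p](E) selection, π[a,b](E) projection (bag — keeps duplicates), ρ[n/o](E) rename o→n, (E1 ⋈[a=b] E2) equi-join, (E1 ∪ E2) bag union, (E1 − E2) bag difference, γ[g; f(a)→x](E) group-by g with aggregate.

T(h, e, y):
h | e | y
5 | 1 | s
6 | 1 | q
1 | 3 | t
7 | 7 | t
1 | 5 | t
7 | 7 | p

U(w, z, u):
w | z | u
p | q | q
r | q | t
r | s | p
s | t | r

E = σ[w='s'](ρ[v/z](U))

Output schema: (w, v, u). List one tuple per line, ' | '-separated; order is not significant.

Subexpression sizes:
  U → 4
  ρ[v/z](U) → 4
  σ[w='s'](ρ[v/z](U)) → 1

== RESULT ==
w | v | u
s | t | r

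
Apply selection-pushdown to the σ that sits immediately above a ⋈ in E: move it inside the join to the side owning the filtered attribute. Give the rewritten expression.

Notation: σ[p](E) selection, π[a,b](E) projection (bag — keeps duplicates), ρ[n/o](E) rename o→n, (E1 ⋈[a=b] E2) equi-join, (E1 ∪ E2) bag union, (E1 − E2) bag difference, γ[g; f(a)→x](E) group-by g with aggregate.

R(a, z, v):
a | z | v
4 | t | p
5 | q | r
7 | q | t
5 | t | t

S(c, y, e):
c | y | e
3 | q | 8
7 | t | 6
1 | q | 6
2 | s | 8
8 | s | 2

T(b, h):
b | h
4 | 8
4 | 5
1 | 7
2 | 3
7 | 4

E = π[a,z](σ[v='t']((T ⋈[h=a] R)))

σ filters on v, owned by the right side.
E' = π[a,z]((T ⋈[h=a] σ[v='t'](R)))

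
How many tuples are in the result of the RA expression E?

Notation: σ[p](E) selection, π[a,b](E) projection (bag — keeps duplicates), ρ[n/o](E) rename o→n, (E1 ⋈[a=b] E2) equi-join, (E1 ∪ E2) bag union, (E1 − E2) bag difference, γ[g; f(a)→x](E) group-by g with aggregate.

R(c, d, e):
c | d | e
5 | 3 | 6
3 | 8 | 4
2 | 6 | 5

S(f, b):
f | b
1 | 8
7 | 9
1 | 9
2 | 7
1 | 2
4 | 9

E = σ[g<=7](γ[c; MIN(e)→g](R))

Stepwise |·|:
  R → 3
  γ[c; MIN(e)→g](R) → 3
  σ[g<=7](γ[c; MIN(e)→g](R)) → 3

|E| = 3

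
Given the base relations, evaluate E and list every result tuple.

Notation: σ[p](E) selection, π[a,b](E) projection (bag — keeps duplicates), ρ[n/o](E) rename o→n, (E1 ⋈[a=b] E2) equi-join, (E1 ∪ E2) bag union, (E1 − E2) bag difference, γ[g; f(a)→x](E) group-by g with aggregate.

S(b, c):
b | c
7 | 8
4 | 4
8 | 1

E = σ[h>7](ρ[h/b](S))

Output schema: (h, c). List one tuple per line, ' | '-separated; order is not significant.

Stepwise |·|:
  S → 3
  ρ[h/b](S) → 3
  σ[h>7](ρ[h/b](S)) → 1

== RESULT ==
h | c
8 | 1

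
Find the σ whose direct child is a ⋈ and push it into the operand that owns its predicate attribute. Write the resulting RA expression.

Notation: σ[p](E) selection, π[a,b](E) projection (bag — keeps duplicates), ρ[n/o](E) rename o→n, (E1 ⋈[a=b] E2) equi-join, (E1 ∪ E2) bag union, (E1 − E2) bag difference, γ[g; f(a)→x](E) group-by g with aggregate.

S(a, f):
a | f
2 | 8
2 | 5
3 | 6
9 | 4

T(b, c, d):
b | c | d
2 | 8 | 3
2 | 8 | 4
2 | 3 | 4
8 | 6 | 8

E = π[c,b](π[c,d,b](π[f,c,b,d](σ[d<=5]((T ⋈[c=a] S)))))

σ filters on d, owned by the left side.
E' = π[c,b](π[c,d,b](π[f,c,b,d]((σ[d<=5](T) ⋈[c=a] S))))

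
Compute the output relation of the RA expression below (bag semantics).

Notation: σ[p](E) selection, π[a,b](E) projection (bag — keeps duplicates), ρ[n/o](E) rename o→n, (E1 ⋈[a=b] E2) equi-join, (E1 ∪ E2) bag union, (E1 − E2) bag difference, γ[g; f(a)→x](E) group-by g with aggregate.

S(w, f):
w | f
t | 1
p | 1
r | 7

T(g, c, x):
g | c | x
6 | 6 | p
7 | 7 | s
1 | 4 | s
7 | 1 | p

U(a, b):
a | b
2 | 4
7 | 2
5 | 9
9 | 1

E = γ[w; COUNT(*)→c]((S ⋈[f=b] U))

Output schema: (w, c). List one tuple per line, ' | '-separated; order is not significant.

Per-node cardinality:
  S → 3
  U → 4
  (S ⋈[f=b] U) → 2
  γ[w; COUNT(*)→c]((S ⋈[f=b] U)) → 2

== RESULT ==
w | c
p | 1
t | 1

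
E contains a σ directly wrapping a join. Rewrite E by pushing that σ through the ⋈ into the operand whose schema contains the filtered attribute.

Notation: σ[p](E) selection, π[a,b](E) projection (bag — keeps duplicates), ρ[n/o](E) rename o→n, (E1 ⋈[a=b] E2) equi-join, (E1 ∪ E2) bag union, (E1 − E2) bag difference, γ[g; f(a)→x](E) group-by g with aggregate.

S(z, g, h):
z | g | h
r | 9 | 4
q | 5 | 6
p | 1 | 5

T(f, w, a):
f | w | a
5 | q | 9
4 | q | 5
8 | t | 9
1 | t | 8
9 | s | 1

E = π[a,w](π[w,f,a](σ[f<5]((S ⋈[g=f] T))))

σ filters on f, owned by the right side.
E' = π[a,w](π[w,f,a]((S ⋈[g=f] σ[f<5](T))))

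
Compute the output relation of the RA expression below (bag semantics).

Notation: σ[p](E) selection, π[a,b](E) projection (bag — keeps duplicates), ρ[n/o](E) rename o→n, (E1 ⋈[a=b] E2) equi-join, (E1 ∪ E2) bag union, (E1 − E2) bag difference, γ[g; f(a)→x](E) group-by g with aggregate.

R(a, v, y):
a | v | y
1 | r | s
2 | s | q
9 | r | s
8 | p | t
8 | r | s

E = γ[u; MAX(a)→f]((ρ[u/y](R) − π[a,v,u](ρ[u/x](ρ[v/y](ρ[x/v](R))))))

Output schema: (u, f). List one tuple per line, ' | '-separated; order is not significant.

Stepwise |·|:
  R → 5
  ρ[u/y](R) → 5
  R → 5
  ρ[x/v](R) → 5
  ρ[v/y](ρ[x/v](R)) → 5
  ρ[u/x](ρ[v/y](ρ[x/v](R))) → 5
  π[a,v,u](ρ[u/x](ρ[v/y](ρ[x/v](R)))) → 5
  (ρ[u/y](R) − π[a,v,u](ρ[u/x](ρ[v/y](ρ[x/v](R))))) → 5
  γ[u; MAX(a)→f]((ρ[u/y](R) − π[a,v,u](ρ[u/x](ρ[v/y](ρ[x/v](R)))))) → 3

== RESULT ==
u | f
q | 2
s | 9
t | 8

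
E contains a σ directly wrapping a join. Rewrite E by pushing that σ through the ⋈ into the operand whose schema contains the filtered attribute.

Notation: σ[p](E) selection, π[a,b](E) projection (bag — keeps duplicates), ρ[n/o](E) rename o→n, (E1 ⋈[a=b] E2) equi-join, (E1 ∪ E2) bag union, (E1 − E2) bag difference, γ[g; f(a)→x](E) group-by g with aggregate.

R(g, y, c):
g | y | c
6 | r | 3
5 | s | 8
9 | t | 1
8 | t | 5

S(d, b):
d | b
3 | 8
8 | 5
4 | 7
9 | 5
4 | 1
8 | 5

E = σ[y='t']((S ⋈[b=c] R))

σ filters on y, owned by the right side.
E' = (S ⋈[b=c] σ[y='t'](R))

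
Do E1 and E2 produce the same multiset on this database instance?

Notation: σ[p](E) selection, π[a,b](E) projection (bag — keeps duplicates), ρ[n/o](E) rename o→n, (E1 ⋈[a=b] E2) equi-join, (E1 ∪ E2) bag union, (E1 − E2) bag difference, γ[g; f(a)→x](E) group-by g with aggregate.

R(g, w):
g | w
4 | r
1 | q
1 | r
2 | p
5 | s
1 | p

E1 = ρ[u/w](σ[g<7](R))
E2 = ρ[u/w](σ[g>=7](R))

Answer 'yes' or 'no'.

E1 stepwise |·|:
  R → 6
  σ[g<7](R) → 6
  ρ[u/w](σ[g<7](R)) → 6
E2 stepwise |·|:
  R → 6
  σ[g>=7](R) → 0
  ρ[u/w](σ[g>=7](R)) → 0

E1 result:
g | u
1 | p
1 | q
1 | r
2 | p
4 | r
5 | s
E2 result:
g | u
(0 rows)
Witness: (1, 'p') appears 1× in E1 but 0× in E2.

no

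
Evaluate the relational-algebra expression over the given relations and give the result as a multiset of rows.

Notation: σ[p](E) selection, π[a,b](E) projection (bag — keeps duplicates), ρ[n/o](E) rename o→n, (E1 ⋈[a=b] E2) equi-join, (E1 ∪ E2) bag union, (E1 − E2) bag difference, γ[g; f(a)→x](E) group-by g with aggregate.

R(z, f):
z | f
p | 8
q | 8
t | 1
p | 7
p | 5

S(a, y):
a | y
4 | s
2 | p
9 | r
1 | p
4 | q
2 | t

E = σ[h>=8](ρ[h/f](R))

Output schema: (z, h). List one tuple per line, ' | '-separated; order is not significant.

Stepwise |·|:
  R → 5
  ρ[h/f](R) → 5
  σ[h>=8](ρ[h/f](R)) → 2

== RESULT ==
z | h
p | 8
q | 8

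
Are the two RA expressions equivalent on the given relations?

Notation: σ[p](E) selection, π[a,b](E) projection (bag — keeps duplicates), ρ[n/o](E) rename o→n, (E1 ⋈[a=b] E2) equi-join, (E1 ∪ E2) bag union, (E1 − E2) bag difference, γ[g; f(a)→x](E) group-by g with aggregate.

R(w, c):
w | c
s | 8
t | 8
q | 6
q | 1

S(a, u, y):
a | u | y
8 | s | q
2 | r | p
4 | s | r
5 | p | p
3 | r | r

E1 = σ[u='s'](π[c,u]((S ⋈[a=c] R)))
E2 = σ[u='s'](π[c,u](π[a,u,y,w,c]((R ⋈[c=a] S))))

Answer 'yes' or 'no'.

E1 subexpression sizes:
  S → 5
  R → 4
  (S ⋈[a=c] R) → 2
  π[c,u]((S ⋈[a=c] R)) → 2
  σ[u='s'](π[c,u]((S ⋈[a=c] R))) → 2
E2 subexpression sizes:
  R → 4
  S → 5
  (R ⋈[c=a] S) → 2
  π[a,u,y,w,c]((R ⋈[c=a] S)) → 2
  π[c,u](π[a,u,y,w,c]((R ⋈[c=a] S))) → 2
  σ[u='s'](π[c,u](π[a,u,y,w,c]((R ⋈[c=a] S)))) → 2

E1 and E2 produce the same multiset:
c | u
8 | s
8 | s

yes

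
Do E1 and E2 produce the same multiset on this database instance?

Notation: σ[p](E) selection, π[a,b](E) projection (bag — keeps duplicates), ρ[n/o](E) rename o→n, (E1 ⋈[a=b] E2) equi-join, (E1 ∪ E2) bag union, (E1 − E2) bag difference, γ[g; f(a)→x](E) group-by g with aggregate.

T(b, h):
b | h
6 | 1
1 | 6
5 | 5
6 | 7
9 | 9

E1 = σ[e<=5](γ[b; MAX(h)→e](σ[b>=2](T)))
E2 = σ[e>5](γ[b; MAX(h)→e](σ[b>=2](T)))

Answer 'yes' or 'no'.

E1 row counts bottom-up:
  T → 5
  σ[b>=2](T) → 4
  γ[b; MAX(h)→e](σ[b>=2](T)) → 3
  σ[e<=5](γ[b; MAX(h)→e](σ[b>=2](T))) → 1
E2 row counts bottom-up:
  T → 5
  σ[b>=2](T) → 4
  γ[b; MAX(h)→e](σ[b>=2](T)) → 3
  σ[e>5](γ[b; MAX(h)→e](σ[b>=2](T))) → 2

E1 result:
b | e
5 | 5
E2 result:
b | e
6 | 7
9 | 9
Witness: (6, 7) appears 0× in E1 but 1× in E2.

no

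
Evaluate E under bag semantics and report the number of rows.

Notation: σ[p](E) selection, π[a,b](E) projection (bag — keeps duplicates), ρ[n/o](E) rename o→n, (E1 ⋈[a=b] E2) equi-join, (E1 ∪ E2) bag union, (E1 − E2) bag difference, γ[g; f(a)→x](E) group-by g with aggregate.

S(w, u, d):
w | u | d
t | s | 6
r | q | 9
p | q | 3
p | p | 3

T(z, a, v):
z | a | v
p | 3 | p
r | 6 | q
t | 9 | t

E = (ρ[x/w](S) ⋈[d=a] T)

Stepwise |·|:
  S → 4
  ρ[x/w](S) → 4
  T → 3
  (ρ[x/w](S) ⋈[d=a] T) → 4

|E| = 4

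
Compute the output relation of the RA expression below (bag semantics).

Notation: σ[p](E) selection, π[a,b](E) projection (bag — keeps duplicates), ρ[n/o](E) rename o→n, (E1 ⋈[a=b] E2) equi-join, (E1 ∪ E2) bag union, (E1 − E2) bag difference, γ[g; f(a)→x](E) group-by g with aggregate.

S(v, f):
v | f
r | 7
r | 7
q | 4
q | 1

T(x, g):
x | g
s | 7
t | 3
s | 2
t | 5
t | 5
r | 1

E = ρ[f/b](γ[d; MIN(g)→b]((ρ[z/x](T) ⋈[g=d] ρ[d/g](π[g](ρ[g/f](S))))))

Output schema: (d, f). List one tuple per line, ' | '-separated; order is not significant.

Stepwise |·|:
  T → 6
  ρ[z/x](T) → 6
  S → 4
  ρ[g/f](S) → 4
  π[g](ρ[g/f](S)) → 4
  ρ[d/g](π[g](ρ[g/f](S))) → 4
  (ρ[z/x](T) ⋈[g=d] ρ[d/g](π[g](ρ[g/f](S)))) → 3
  γ[d; MIN(g)→b]((ρ[z/x](T) ⋈[g=d] ρ[d/g](π[g](ρ[g/f](S))))) → 2
  ρ[f/b](γ[d; MIN(g)→b]((ρ[z/x](T) ⋈[g=d] ρ[d/g](π[g](ρ[g/f](S)))))) → 2

== RESULT ==
d | f
1 | 1
7 | 7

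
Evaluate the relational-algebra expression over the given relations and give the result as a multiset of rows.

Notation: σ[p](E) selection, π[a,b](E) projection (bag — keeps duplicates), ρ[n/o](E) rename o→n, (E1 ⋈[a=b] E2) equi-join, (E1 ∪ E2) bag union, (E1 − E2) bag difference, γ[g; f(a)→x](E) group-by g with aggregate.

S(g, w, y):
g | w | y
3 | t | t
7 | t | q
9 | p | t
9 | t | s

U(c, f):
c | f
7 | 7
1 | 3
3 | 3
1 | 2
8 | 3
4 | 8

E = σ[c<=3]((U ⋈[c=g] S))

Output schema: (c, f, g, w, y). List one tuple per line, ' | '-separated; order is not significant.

Row counts bottom-up:
  U → 6
  S → 4
  (U ⋈[c=g] S) → 2
  σ[c<=3]((U ⋈[c=g] S)) → 1

== RESULT ==
c | f | g | w | y
3 | 3 | 3 | t | t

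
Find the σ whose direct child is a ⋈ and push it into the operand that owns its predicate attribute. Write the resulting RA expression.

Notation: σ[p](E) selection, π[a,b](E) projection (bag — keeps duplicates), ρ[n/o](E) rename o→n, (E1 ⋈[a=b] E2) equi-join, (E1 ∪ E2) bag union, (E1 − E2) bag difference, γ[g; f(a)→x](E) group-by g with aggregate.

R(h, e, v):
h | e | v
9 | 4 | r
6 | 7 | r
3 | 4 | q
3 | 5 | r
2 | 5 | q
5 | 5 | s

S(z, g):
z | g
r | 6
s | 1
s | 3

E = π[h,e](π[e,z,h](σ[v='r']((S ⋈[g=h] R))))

σ filters on v, owned by the right side.
E' = π[h,e](π[e,z,h]((S ⋈[g=h] σ[v='r'](R))))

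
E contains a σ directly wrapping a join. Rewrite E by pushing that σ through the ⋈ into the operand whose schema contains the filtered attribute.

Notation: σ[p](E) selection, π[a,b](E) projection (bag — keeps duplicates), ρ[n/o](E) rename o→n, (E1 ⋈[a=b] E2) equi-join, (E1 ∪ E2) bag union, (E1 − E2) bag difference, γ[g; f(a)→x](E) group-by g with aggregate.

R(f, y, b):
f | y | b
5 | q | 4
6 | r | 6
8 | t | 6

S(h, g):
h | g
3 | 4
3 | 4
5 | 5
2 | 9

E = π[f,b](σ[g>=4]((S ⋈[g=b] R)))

σ filters on g, owned by the left side.
E' = π[f,b]((σ[g>=4](S) ⋈[g=b] R))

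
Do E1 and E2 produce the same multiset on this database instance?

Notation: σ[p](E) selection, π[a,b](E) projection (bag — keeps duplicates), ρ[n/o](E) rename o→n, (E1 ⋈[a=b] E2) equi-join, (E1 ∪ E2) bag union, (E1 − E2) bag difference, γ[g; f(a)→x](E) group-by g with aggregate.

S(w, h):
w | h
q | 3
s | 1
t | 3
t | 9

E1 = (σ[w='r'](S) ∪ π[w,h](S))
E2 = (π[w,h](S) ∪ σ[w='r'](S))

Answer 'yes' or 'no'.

E1 row counts bottom-up:
  S → 4
  σ[w='r'](S) → 0
  S → 4
  π[w,h](S) → 4
  (σ[w='r'](S) ∪ π[w,h](S)) → 4
E2 row counts bottom-up:
  S → 4
  π[w,h](S) → 4
  S → 4
  σ[w='r'](S) → 0
  (π[w,h](S) ∪ σ[w='r'](S)) → 4

E1 and E2 produce the same multiset:
w | h
q | 3
s | 1
t | 3
t | 9

yes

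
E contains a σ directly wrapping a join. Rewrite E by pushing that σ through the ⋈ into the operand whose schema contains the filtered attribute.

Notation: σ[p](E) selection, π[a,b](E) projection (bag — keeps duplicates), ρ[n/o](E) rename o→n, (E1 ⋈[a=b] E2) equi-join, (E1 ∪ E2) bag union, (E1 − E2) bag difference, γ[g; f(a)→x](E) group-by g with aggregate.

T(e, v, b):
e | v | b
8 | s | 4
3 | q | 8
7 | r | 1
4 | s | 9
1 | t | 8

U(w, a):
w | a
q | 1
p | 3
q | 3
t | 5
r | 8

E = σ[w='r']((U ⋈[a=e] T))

σ filters on w, owned by the left side.
E' = (σ[w='r'](U) ⋈[a=e] T)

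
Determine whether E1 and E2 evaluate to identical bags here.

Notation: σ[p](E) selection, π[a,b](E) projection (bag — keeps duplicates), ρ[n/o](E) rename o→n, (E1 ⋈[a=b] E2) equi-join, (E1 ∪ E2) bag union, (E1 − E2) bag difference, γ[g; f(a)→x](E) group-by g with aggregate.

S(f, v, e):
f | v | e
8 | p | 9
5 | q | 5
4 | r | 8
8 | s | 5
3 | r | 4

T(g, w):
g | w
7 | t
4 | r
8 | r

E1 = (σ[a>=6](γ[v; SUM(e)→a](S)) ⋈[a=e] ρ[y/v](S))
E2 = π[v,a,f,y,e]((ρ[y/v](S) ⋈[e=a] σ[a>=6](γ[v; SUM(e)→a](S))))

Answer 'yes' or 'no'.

E1 per-node cardinality:
  S → 5
  γ[v; SUM(e)→a](S) → 4
  σ[a>=6](γ[v; SUM(e)→a](S)) → 2
  S → 5
  ρ[y/v](S) → 5
  (σ[a>=6](γ[v; SUM(e)→a](S)) ⋈[a=e] ρ[y/v](S)) → 1
E2 per-node cardinality:
  S → 5
  ρ[y/v](S) → 5
  S → 5
  γ[v; SUM(e)→a](S) → 4
  σ[a>=6](γ[v; SUM(e)→a](S)) → 2
  (ρ[y/v](S) ⋈[e=a] σ[a>=6](γ[v; SUM(e)→a](S))) → 1
  π[v,a,f,y,e]((ρ[y/v](S) ⋈[e=a] σ[a>=6](γ[v; SUM(e)→a](S)))) → 1

E1 and E2 produce the same multiset:
v | a | f | y | e
p | 9 | 8 | p | 9

yes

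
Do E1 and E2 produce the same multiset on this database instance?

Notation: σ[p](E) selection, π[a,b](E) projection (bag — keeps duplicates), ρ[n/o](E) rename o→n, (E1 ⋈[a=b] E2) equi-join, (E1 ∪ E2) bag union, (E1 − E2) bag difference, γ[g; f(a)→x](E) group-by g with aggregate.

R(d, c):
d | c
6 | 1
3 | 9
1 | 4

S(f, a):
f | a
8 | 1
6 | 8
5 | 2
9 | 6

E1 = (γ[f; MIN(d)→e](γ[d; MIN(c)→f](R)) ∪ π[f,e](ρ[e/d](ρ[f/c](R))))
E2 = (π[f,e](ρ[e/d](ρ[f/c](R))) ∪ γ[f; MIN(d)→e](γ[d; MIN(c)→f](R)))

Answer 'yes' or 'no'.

E1 per-node cardinality:
  R → 3
  γ[d; MIN(c)→f](R) → 3
  γ[f; MIN(d)→e](γ[d; MIN(c)→f](R)) → 3
  R → 3
  ρ[f/c](R) → 3
  ρ[e/d](ρ[f/c](R)) → 3
  π[f,e](ρ[e/d](ρ[f/c](R))) → 3
  (γ[f; MIN(d)→e](γ[d; MIN(c)→f](R)) ∪ π[f,e](ρ[e/d](ρ[f/c](R)))) → 6
E2 per-node cardinality:
  R → 3
  ρ[f/c](R) → 3
  ρ[e/d](ρ[f/c](R)) → 3
  π[f,e](ρ[e/d](ρ[f/c](R))) → 3
  R → 3
  γ[d; MIN(c)→f](R) → 3
  γ[f; MIN(d)→e](γ[d; MIN(c)→f](R)) → 3
  (π[f,e](ρ[e/d](ρ[f/c](R))) ∪ γ[f; MIN(d)→e](γ[d; MIN(c)→f](R))) → 6

E1 and E2 produce the same multiset:
f | e
1 | 6
1 | 6
4 | 1
4 | 1
9 | 3
9 | 3

yes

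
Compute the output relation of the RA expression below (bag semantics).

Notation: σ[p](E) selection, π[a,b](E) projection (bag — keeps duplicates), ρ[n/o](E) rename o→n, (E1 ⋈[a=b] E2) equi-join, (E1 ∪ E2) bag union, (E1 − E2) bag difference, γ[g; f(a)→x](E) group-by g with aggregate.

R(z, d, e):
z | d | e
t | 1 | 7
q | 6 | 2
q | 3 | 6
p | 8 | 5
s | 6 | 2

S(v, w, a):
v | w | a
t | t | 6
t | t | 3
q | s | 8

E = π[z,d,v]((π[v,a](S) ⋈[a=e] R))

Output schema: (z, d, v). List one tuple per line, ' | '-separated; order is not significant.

Per-node cardinality:
  S → 3
  π[v,a](S) → 3
  R → 5
  (π[v,a](S) ⋈[a=e] R) → 1
  π[z,d,v]((π[v,a](S) ⋈[a=e] R)) → 1

== RESULT ==
z | d | v
q | 3 | t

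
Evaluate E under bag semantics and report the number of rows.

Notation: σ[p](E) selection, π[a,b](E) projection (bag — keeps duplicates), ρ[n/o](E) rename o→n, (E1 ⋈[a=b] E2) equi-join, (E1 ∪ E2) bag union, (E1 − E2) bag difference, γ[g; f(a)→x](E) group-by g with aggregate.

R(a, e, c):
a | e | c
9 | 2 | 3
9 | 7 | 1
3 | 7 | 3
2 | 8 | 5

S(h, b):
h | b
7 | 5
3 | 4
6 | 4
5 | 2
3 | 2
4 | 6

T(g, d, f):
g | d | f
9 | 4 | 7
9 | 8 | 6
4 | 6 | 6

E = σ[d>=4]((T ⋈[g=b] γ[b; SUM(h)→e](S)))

Stepwise |·|:
  T → 3
  S → 6
  γ[b; SUM(h)→e](S) → 4
  (T ⋈[g=b] γ[b; SUM(h)→e](S)) → 1
  σ[d>=4]((T ⋈[g=b] γ[b; SUM(h)→e](S))) → 1

|E| = 1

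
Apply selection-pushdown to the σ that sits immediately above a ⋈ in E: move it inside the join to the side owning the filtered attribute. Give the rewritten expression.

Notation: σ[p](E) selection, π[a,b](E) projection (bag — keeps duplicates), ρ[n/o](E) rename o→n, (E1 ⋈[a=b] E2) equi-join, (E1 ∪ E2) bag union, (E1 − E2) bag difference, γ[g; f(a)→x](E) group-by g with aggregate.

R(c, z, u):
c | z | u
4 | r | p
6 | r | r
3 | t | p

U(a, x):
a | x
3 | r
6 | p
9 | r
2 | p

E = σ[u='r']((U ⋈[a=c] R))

σ filters on u, owned by the right side.
E' = (U ⋈[a=c] σ[u='r'](R))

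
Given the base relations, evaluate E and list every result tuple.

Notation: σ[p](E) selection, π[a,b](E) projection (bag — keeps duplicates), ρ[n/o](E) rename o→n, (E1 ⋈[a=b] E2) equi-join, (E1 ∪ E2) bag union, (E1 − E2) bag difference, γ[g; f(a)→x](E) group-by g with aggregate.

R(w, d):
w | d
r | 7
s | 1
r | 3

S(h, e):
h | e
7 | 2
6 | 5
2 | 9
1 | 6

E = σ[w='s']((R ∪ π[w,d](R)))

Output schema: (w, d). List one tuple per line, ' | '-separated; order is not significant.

Subexpression sizes:
  R → 3
  R → 3
  π[w,d](R) → 3
  (R ∪ π[w,d](R)) → 6
  σ[w='s']((R ∪ π[w,d](R))) → 2

== RESULT ==
w | d
s | 1
s | 1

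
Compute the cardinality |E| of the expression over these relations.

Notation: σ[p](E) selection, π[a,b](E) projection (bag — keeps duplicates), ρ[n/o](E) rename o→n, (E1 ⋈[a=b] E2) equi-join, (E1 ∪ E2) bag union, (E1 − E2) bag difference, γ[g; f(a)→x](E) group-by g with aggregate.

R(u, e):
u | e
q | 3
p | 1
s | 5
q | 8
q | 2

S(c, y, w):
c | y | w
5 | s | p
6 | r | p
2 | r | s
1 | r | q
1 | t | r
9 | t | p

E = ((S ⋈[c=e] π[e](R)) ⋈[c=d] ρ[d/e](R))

Row counts bottom-up:
  S → 6
  R → 5
  π[e](R) → 5
  (S ⋈[c=e] π[e](R)) → 4
  R → 5
  ρ[d/e](R) → 5
  ((S ⋈[c=e] π[e](R)) ⋈[c=d] ρ[d/e](R)) → 4

|E| = 4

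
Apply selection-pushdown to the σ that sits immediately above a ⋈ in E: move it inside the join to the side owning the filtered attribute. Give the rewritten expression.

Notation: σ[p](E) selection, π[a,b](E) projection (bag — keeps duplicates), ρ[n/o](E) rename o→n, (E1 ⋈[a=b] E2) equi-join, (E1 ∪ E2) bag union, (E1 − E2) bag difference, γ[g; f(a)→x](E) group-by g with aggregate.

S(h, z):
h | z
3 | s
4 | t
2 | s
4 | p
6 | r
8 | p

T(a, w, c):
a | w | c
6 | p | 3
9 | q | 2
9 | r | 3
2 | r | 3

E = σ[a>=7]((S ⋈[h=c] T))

σ filters on a, owned by the right side.
E' = (S ⋈[h=c] σ[a>=7](T))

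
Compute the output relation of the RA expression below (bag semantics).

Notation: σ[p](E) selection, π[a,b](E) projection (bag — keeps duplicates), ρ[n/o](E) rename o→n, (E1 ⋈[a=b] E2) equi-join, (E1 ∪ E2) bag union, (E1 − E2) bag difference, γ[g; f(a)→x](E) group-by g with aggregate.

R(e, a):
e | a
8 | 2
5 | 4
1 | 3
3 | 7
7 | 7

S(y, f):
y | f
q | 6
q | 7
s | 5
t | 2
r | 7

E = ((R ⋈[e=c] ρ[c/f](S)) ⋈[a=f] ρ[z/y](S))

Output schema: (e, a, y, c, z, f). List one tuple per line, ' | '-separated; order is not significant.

Per-node cardinality:
  R → 5
  S → 5
  ρ[c/f](S) → 5
  (R ⋈[e=c] ρ[c/f](S)) → 3
  S → 5
  ρ[z/y](S) → 5
  ((R ⋈[e=c] ρ[c/f](S)) ⋈[a=f] ρ[z/y](S)) → 4

== RESULT ==
e | a | y | c | z | f
7 | 7 | q | 7 | q | 7
7 | 7 | q | 7 | r | 7
7 | 7 | r | 7 | q | 7
7 | 7 | r | 7 | r | 7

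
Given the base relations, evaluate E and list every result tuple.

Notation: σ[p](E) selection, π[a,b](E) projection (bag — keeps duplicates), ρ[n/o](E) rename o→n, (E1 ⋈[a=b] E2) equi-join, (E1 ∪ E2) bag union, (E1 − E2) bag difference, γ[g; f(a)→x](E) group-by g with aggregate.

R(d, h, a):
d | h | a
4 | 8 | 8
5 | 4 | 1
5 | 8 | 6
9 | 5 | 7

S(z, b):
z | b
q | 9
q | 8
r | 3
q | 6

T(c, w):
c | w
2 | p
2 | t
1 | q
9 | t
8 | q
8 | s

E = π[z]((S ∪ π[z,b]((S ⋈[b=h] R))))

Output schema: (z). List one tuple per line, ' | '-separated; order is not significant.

Stepwise |·|:
  S → 4
  S → 4
  R → 4
  (S ⋈[b=h] R) → 2
  π[z,b]((S ⋈[b=h] R)) → 2
  (S ∪ π[z,b]((S ⋈[b=h] R))) → 6
  π[z]((S ∪ π[z,b]((S ⋈[b=h] R)))) → 6

== RESULT ==
z
q
q
q
q
q
r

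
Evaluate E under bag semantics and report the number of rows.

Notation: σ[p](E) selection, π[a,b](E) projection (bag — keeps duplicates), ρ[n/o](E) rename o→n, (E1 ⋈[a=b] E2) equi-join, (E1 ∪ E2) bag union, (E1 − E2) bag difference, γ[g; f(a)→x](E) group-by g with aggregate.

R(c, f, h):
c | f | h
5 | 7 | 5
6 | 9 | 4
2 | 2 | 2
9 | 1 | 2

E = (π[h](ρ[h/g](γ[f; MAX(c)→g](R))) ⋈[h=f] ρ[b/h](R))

Subexpression sizes:
  R → 4
  γ[f; MAX(c)→g](R) → 4
  ρ[h/g](γ[f; MAX(c)→g](R)) → 4
  π[h](ρ[h/g](γ[f; MAX(c)→g](R))) → 4
  R → 4
  ρ[b/h](R) → 4
  (π[h](ρ[h/g](γ[f; MAX(c)→g](R))) ⋈[h=f] ρ[b/h](R)) → 2

|E| = 2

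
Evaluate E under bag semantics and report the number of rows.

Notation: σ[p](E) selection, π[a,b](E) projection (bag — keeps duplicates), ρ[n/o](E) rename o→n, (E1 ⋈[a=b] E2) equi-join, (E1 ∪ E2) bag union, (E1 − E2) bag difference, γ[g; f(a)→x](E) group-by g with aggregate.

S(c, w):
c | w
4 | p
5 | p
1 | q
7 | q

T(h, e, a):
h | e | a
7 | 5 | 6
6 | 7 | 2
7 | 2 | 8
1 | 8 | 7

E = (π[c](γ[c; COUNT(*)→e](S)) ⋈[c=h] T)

Per-node cardinality:
  S → 4
  γ[c; COUNT(*)→e](S) → 4
  π[c](γ[c; COUNT(*)→e](S)) → 4
  T → 4
  (π[c](γ[c; COUNT(*)→e](S)) ⋈[c=h] T) → 3

|E| = 3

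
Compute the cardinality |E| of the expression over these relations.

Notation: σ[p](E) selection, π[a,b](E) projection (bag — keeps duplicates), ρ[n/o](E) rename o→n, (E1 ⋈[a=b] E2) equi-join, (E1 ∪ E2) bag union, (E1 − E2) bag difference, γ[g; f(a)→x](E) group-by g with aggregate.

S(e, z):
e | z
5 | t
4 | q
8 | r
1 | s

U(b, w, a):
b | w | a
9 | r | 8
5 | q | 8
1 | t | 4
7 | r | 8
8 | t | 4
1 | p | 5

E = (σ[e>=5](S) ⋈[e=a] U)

Row counts bottom-up:
  S → 4
  σ[e>=5](S) → 2
  U → 6
  (σ[e>=5](S) ⋈[e=a] U) → 4

|E| = 4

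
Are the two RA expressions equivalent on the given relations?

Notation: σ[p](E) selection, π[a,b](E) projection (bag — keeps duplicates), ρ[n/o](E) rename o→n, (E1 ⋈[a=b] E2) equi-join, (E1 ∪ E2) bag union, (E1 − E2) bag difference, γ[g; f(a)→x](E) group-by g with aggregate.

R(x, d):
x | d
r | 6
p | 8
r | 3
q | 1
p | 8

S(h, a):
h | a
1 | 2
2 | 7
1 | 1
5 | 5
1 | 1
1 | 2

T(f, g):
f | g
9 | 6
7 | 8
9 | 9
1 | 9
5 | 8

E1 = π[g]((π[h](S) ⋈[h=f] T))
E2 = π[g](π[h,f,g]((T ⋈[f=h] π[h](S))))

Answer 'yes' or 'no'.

E1 subexpression sizes:
  S → 6
  π[h](S) → 6
  T → 5
  (π[h](S) ⋈[h=f] T) → 5
  π[g]((π[h](S) ⋈[h=f] T)) → 5
E2 subexpression sizes:
  T → 5
  S → 6
  π[h](S) → 6
  (T ⋈[f=h] π[h](S)) → 5
  π[h,f,g]((T ⋈[f=h] π[h](S))) → 5
  π[g](π[h,f,g]((T ⋈[f=h] π[h](S)))) → 5

E1 and E2 produce the same multiset:
g
8
9
9
9
9

yes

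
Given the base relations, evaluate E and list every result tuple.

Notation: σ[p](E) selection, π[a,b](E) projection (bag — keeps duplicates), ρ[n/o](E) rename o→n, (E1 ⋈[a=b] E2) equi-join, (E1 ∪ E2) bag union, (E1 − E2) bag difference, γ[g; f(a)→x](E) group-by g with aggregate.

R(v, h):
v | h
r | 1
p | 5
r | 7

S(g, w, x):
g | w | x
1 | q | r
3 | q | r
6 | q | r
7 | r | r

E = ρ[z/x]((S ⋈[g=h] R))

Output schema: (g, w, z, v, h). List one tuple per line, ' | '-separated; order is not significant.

Row counts bottom-up:
  S → 4
  R → 3
  (S ⋈[g=h] R) → 2
  ρ[z/x]((S ⋈[g=h] R)) → 2

== RESULT ==
g | w | z | v | h
1 | q | r | r | 1
7 | r | r | r | 7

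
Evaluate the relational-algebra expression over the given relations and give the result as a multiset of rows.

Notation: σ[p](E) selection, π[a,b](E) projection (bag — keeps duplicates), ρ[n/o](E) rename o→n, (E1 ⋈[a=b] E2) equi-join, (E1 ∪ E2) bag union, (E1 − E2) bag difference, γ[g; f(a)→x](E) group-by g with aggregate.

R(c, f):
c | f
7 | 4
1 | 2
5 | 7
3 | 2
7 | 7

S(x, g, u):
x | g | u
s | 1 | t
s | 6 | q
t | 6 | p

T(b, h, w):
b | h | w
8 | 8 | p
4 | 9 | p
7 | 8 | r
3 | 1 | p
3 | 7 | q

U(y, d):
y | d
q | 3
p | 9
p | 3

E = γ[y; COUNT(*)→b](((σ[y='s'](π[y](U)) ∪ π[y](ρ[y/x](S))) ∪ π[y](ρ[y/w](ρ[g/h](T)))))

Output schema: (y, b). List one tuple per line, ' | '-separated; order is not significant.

Per-node cardinality:
  U → 3
  π[y](U) → 3
  σ[y='s'](π[y](U)) → 0
  S → 3
  ρ[y/x](S) → 3
  π[y](ρ[y/x](S)) → 3
  (σ[y='s'](π[y](U)) ∪ π[y](ρ[y/x](S))) → 3
  T → 5
  ρ[g/h](T) → 5
  ρ[y/w](ρ[g/h](T)) → 5
  π[y](ρ[y/w](ρ[g/h](T))) → 5
  ((σ[y='s'](π[y](U)) ∪ π[y](ρ[y/x](S))) ∪ π[y](ρ[y/w](ρ[g/h](T)))) → 8
  γ[y; COUNT(*)→b](((σ[y='s'](π[y](U)) ∪ π[y](ρ[y/x](S))) ∪ π[y](ρ[y/w](ρ[g/h](T))))) → 5

== RESULT ==
y | b
p | 3
q | 1
r | 1
s | 2
t | 1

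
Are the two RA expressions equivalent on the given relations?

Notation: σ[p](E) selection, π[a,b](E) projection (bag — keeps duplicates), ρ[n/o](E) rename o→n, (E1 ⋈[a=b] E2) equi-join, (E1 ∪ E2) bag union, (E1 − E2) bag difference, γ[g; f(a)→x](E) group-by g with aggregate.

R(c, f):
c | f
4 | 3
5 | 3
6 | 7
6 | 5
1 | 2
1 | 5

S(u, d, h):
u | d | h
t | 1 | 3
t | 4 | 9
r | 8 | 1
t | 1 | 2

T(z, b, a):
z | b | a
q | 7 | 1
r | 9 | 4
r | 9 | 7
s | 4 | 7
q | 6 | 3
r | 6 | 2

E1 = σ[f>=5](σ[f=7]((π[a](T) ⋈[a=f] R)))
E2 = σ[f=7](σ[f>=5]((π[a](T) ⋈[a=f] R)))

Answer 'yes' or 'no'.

E1 per-node cardinality:
  T → 6
  π[a](T) → 6
  R → 6
  (π[a](T) ⋈[a=f] R) → 5
  σ[f=7]((π[a](T) ⋈[a=f] R)) → 2
  σ[f>=5](σ[f=7]((π[a](T) ⋈[a=f] R))) → 2
E2 per-node cardinality:
  T → 6
  π[a](T) → 6
  R → 6
  (π[a](T) ⋈[a=f] R) → 5
  σ[f>=5]((π[a](T) ⋈[a=f] R)) → 2
  σ[f=7](σ[f>=5]((π[a](T) ⋈[a=f] R))) → 2

E1 and E2 produce the same multiset:
a | c | f
7 | 6 | 7
7 | 6 | 7

yes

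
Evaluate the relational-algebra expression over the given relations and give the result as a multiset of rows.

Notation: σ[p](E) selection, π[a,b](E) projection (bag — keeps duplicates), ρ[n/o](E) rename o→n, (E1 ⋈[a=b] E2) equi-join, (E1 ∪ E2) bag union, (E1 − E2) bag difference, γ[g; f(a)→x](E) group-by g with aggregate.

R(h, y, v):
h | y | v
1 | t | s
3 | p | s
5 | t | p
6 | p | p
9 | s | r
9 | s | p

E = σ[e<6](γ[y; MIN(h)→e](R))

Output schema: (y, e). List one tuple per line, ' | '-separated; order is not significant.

Per-node cardinality:
  R → 6
  γ[y; MIN(h)→e](R) → 3
  σ[e<6](γ[y; MIN(h)→e](R)) → 2

== RESULT ==
y | e
p | 3
t | 1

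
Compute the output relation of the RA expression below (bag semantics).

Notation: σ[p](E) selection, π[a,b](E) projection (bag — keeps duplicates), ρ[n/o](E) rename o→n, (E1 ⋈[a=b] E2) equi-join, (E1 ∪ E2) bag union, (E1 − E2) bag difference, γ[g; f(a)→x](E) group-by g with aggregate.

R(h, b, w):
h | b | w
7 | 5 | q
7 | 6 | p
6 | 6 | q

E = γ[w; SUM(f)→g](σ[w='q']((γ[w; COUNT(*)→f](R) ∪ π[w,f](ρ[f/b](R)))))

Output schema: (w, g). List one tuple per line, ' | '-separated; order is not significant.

Row counts bottom-up:
  R → 3
  γ[w; COUNT(*)→f](R) → 2
  R → 3
  ρ[f/b](R) → 3
  π[w,f](ρ[f/b](R)) → 3
  (γ[w; COUNT(*)→f](R) ∪ π[w,f](ρ[f/b](R))) → 5
  σ[w='q']((γ[w; COUNT(*)→f](R) ∪ π[w,f](ρ[f/b](R)))) → 3
  γ[w; SUM(f)→g](σ[w='q']((γ[w; COUNT(*)→f](R) ∪ π[w,f](ρ[f/b](R))))) → 1

== RESULT ==
w | g
q | 13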